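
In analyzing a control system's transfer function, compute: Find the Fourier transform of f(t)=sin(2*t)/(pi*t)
sin(W*t)/(pi*t)=(W/pi)*sinc(W*t/pi) is the impulse response of the ideal low-pass filter with cutoff W (here W=2).
Its Fourier transform is a rectangular function:
F(omega)=1 for |omega| < 2, 0 otherwise

Answer: rect(omega/4) [i.e., 1 for |omega| < 2, 0 otherwise]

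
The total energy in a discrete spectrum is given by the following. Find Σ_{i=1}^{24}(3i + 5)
=3·Σ i + 5·24=3·300 + 120=1020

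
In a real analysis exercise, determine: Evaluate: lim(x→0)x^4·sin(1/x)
Squeeze theorem: -|x^4| ≤ x^4·sin(1/x) ≤ |x^4|
Since x^4 → 0 as x → 0, by squeeze theorem the limit is 0

Answer: 0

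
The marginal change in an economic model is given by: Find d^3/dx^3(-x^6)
Apply power rule 3 times:
d^1: -6x^5
d^2: -30x^4
d^3: -120x^3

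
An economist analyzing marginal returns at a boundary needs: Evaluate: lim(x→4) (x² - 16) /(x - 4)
Factor: (x² - 16)=(x-4)(x+4)
Cancel (x-4): lim(x→4) (x+4)=8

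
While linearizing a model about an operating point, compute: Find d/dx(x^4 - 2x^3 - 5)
Power rule: d/dx(ax^n) = n·a·x^(n-1)
Term by term: 4·x^3-6·x^2

Answer: 4x^3-6x^2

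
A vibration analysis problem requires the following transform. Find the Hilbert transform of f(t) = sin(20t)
The Hilbert transform shifts each frequency component by -pi/2.
H{sin(wt)} = -cos(wt)
With w = 20: H{sin(20t)} = -cos(20t)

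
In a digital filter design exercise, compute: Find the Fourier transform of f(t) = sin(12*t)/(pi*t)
sin(W*t)/(pi*t)=(W/pi)*sinc(W*t/pi) is the impulse response of the ideal low-pass filter with cutoff W (here W=12).
Its Fourier transform is a rectangular function:
F(omega)=1 for |omega| < 12, 0 otherwise

Answer: rect(omega/24) [i.e., 1 for |omega| < 12, 0 otherwise]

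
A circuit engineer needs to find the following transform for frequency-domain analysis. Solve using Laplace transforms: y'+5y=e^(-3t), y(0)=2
Take L: sY - 2 + 5Y = 1/(s + 3)
Y(s + 5) = 1/(s + 3) + 2
Y = 1/((s + 3)(s + 5)) + 2/(s + 5)
Partial fractions: 1/((s + 3)(s + 5)) = (1/2)/(s + 3) - (1/2)/(s + 5)
So Y = (1/2)/(s + 3) + (3/2)/(s + 5)
Inverse Laplace transform (L^(-1){1/(s + 3)} = e^(-3t), L^(-1){1/(s + 5)} = e^(-5t)):

Answer: y(t) = (1/2)·e^(-3t) + (3/2)·e^(-5t)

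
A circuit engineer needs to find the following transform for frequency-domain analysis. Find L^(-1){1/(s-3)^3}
L^(-1){1/(s-a)^n}=t^(n-1)·e^(at)/(n-1)!
Here a=3, n=3: t^2·e^(3t)/2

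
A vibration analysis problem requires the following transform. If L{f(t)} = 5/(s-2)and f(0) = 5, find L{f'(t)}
L{f'(t)}=s·F(s) - f(0)=5s/(s-2) - 5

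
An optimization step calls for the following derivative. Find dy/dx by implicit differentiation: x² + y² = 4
Differentiate both sides: 2x+2y·(dy/dx)=0
Solve: dy/dx=-2x/(2y)=-x/y

Answer: dy/dx=-x/y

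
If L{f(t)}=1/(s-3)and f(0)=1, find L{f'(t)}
L{f'(t)} = s·F(s) - f(0) = s/(s-3)-1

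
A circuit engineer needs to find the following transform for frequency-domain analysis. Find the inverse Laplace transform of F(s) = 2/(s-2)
L^(-1){2/(s-a)} = c·e^(at)
Here a = 2, c = 2

Answer: 2e^(2t)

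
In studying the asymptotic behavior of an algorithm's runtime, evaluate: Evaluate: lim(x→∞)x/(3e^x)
Apply L'Hôpital 1 times (∞/∞ each time):
Eventually get 1!/(3e^x) → 0

Answer: 0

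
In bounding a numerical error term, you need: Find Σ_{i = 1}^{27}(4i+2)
=4·Σ i+2·27=4·378+54=1566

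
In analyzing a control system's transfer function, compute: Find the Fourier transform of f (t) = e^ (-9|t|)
Using the standard pair: F{e^(-a|t|)} = 2a/(a^2 + omega^2)
With a = 9: F(omega) = 18/(81 + omega^2)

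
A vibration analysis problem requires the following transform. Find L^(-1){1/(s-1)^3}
L^(-1){1/(s-a)^n} = t^(n-1)·e^(at)/(n-1)!
Here a = 1, n = 3: t^2·e^(t)/2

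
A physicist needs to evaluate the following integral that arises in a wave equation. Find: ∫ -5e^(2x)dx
Since d/dx[e^(2x)] = 2e^(2x), we get -5/2 e^(2x) + C

Answer: (-5/2)e^(2x) + C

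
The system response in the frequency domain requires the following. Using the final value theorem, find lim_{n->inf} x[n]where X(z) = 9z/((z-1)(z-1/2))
Final value theorem: lim x[n] = lim_{z->1} (z-1)*X(z)
(z-1)*X(z) = 9z/(z-1/2)
As z->1: 9/(1-1/2) = 9/(1/2) = 18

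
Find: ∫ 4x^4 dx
Using power rule: ∫ 4x^4 dx = 4/5 x^5+C = (4/5)x^5+C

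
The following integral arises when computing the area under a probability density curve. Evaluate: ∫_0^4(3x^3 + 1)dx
Step 1: Find antiderivative F(x) = (3/4)x^4 + x
Step 2: F(4) - F(0) = 196 - (0) = 196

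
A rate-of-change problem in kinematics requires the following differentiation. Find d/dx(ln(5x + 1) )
Chain rule: d/dx[ln(u)]=u'/u where u=5x+1
u'=5

Answer: (5)/(5x+1)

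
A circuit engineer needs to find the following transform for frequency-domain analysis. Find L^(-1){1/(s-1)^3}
L^(-1){1/(s-a)^n} = t^(n-1)·e^(at)/(n-1)!
Here a = 1, n = 3: t^2·e^(t)/2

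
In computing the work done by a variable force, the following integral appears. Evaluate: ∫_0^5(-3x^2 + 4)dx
Step 1: Find antiderivative F(x)=-x^3+4x
Step 2: F(5) - F(0)=-105 - (0)=-105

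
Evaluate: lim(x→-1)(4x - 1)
Polynomial is continuous, so substitute x=-1:
4·(-1)-1=-5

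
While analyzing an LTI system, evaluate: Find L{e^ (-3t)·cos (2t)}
First shifting: L{e^(at)f(t)}=F(s-a)
L{cos(2t)}=s/(s²+4)
Shift: (s+3)/((s+3)²+4)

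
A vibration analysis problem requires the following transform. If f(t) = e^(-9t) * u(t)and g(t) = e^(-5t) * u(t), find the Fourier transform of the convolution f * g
By the convolution theorem: F{f*g}=F(omega)*G(omega)
F(omega)=1/(9 + j*omega), G(omega)=1/(5 + j*omega)
F{f*g}=1/((9 + j*omega)(5 + j*omega))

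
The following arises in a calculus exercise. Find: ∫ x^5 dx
Using power rule: ∫ x^5 dx=1/6 x^6+C=(1/6)x^6+C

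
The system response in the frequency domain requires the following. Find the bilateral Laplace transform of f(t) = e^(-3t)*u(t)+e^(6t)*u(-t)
For e^(-3t)*u(t): L=1/(s + 3), Re(s) > -3
For e^(6t)*u(-t): L=-1/(s-6), Re(s) < 6
Combined: F(s)=1/(s + 3) - 1/(s-6), -3 < Re(s) < 6

Answer: 1/(s + 3) - 1/(s-6), ROC: -3 < Re(s) < 6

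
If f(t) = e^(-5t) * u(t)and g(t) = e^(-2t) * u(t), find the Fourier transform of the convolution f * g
By the convolution theorem: F{f*g} = F(omega)*G(omega)
F(omega) = 1/(5 + j*omega), G(omega) = 1/(2 + j*omega)
F{f*g} = 1/((5 + j*omega)(2 + j*omega))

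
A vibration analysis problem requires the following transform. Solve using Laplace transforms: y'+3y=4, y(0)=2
Take L of both sides: sY(s)-2+3Y(s)=4/s
Y(s)(s+3)=4/s+2
Y(s)=4/(s(s+3))+2/(s+3)
Partial fractions: 4/(s(s+3))=(4/3)/s - (4/3)/(s+3)
So Y(s)=(4/3)/s+(2/3)/(s+3)
Inverse transform (L^(-1){1/s}=1, L^(-1){1/(s+3)}=e^(-3t)):

Answer: y(t)=4/3+(2/3)·e^(-3t)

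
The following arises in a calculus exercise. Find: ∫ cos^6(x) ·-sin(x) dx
Let u = cos(x), du = -sin(x) dx
∫ u^6 du = u^7/7+C

Answer: cos^7(x)/7+C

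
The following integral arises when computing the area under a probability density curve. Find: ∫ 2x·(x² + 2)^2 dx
Let u=x²+2, du=2x dx
∫ u^2 du=u^3/3+C

Answer: (x²+2)^3/3+C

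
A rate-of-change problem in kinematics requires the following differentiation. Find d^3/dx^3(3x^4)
Apply power rule 3 times:
d^1: 12x^3
d^2: 36x^2
d^3: 72x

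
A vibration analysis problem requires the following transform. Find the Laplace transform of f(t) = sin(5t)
L{sin(wt)}=w/(s²+w²)
L{sin(5t)}=5/(s²+25)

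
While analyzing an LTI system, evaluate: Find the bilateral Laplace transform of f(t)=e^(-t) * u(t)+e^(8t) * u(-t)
For e^(-t) * u(t): L = 1/(s + 1), Re(s) > -1
For e^(8t) * u(-t): L = -1/(s-8), Re(s) < 8
Combined: F(s) = 1/(s + 1) - 1/(s-8), -1 < Re(s) < 8

Answer: 1/(s + 1) - 1/(s-8), ROC: -1 < Re(s) < 8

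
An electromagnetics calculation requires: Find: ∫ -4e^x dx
Since d/dx[e^x] = + e^x, we get -4e^x + C

Answer: -4e^x + C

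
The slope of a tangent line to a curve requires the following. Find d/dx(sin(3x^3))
Chain rule: d/dx[sin(u)] = cos(u)·u' where u = 3x^3
u' = 9x^2

Answer: 9x^2·cos(3x^3)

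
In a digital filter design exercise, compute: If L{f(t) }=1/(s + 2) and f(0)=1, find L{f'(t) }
L{f'(t)} = s·F(s) - f(0) = s/(s + 2) - 1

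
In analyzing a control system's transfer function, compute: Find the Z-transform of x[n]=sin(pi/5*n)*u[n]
Z{sin(w0*n)*u[n]} = z*sin(w0)/(z^2 - 2z*cos(w0) + 1)
With w0 = pi/5: X(z) = z*sin(pi/5)/(z^2 - 2z*cos(pi/5) + 1)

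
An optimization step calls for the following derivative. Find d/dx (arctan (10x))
d/dx[arctan(u)]=u'/(1 + u²), u=10x, u'=10

Answer: 10/(1 + 100x²)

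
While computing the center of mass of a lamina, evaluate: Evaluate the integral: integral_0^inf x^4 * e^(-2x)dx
This is a Gamma integral. Substitute u = 2x (du = 2 dx):
integral_0^inf x^4*e^(-2x) dx = (1/2^5) integral_0^inf u^4*e^(-u) du
= Gamma(5)/2^5 = 4!/2^5 = 24/32

Answer: 3/4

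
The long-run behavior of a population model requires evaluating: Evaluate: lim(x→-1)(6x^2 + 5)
Polynomial is continuous, so substitute x=-1:
6·(-1)^2+5=11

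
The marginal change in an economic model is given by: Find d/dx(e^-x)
Chain rule: d/dx[e^u]=e^u · u' where u=-x
u'=-1

Answer: -1·e^-x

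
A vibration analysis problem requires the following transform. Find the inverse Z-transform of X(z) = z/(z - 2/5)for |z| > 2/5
Standard pair: z/(z-a) <-> a^n*u[n] for causal signals
With a = 2/5: x[n] = (2/5)^n*u[n]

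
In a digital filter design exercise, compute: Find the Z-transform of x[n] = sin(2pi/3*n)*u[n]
Z{sin(w0 * n) * u[n]}=z * sin(w0)/(z^2 - 2z * cos(w0) + 1)
With w0=2pi/3: X(z)=z * sin(2pi/3)/(z^2 - 2z * cos(2pi/3) + 1)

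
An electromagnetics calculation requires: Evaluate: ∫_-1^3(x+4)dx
Step 1: Find antiderivative F(x) = (1/2)x^2+4x
Step 2: F(3) - F(-1) = 33/2 - (-7/2) = 20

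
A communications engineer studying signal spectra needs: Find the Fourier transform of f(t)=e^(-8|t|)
Using the standard pair: F{e^(-a|t|)} = 2a/(a^2+omega^2)
With a = 8: F(omega) = 16/(64+omega^2)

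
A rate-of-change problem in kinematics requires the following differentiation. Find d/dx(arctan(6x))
d/dx[arctan(u)] = u'/(1 + u²), u = 6x, u' = 6

Answer: 6/(1 + 36x²)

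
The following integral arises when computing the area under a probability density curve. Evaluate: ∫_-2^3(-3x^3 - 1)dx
Step 1: Find antiderivative F(x) = (-3/4)x^4 - x
Step 2: F(3) - F(-2) = -255/4 - (-10) = -215/4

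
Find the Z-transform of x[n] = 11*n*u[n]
Z{n * u[n]} = z/(z-1)^2
By linearity: Z{11 * n * u[n]} = 11z/(z-1)^2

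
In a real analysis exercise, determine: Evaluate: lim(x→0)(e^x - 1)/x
L'Hôpital (0/0): lim e^x/1=1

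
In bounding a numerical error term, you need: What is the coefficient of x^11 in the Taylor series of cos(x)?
cos(x) has only even powers. Coefficient of x^11=0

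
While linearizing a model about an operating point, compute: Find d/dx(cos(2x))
Chain rule: d/dx[cos(u)] = -sin(u)·u' where u = 2x
u' = 2

Answer: -2·sin(2x)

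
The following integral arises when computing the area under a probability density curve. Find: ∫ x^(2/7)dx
Power rule: ∫ x^(2/7) dx=x^(9/7)/(9/7) + C

Answer: (7/9)·x^(9/7) + C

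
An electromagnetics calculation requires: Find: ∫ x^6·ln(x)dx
By parts: u=ln(x), dv=x^6 dx
du=1/x dx, v=x^7/7
=x^7·ln(x)/7 - ∫ x^6/7 dx
=x^7·ln(x)/7 - x^7/49+C

Answer: x^7(ln(x)/7-1/49)+C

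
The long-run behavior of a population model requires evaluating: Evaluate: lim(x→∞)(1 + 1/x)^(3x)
Rewrite as [(1+1/x)^x]^3.
lim(1+1/x)^x = e^1, so limit = (e^1)^3 = e^3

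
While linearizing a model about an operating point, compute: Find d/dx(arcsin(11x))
d/dx[arcsin(u)]=u'/√(1-u²), u=11x, u'=11

Answer: 11/√(1-121x²)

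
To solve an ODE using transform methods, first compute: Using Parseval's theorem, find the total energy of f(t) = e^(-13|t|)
Parseval's theorem: E=integral |f(t)|^2 dt=(1/2pi) integral |F(omega)|^2 domega
E=integral_{-inf}^{inf} e^(-26|t|) dt=2 * integral_0^inf e^(-26t) dt=2/(2 * 13)=1/13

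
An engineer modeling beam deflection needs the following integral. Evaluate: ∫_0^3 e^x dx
Antiderivative: e^x
Evaluate: (e^3 - 1)

Answer: e^3 - 1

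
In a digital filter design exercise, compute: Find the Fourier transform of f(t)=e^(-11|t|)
Using the standard pair: F{e^(-a|t|)}=2a/(a^2 + omega^2)
With a=11: F(omega)=22/(121 + omega^2)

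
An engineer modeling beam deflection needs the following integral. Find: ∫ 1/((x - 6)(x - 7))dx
Partial fractions: 1/((x-6)(x-7))=A/(x-6)+B/(x-7)
A=-1, B=1
∫ [-1· 1/(x-6)+1· 1/(x-7)] dx
=(1)[ln|x-7| - ln|x-6|]+C

Answer: ln|(x-7)/(x-6)|+C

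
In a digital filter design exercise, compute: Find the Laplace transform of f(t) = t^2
L{t^n} = n!/s^(n+1)
L{t^2} = 2!/s^3 = 2/s^3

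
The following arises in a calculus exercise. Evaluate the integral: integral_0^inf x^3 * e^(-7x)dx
This is a Gamma integral. Substitute u = 7x (du = 7 dx):
integral_0^inf x^3*e^(-7x) dx = (1/7^4) integral_0^inf u^3*e^(-u) du
= Gamma(4)/7^4 = 3!/7^4 = 6/2401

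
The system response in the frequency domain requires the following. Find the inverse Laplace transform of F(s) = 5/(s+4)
L^(-1){5/(s-a)} = c·e^(at)
Here a = -4, c = 5

Answer: 5e^(-4t)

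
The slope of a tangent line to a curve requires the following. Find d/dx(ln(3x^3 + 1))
Chain rule: d/dx[ln(u)] = u'/u where u = 3x^3 + 1
u' = 9x^2

Answer: (9x^2)/(3x^3 + 1)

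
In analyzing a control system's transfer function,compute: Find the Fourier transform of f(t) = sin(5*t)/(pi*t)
sin(W * t)/(pi * t) = (W/pi) * sinc(W * t/pi) is the impulse response of the ideal low-pass filter with cutoff W (here W = 5).
Its Fourier transform is a rectangular function:
F(omega) = 1 for |omega| < 5, 0 otherwise

Answer: rect(omega/10) [i.e., 1 for |omega| < 5, 0 otherwise]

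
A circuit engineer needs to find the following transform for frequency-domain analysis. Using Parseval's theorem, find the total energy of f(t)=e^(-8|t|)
Parseval's theorem: E = integral |f(t)|^2 dt = (1/2pi) integral |F(omega)|^2 domega
E = integral_{-inf}^{inf} e^(-16|t|) dt = 2*integral_0^inf e^(-16t) dt = 2/(2*8) = 1/8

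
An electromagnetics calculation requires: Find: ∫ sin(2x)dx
Using substitution u=2x: ∫ sin(u) du/2=-cos(u)/2 + C

Answer: (-1/2)cos(2x) + C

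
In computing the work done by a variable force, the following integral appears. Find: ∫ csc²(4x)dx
Since d/dx[-cot(4x)] = 4csc²(4x), integral = -cot(4x)/4+C

Answer: (-1/4)cot(4x)+C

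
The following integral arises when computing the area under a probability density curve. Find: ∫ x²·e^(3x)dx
Integration by parts twice:
First: u = x², dv = e^(3x) dx => x²e^(3x)/3 - (2/3)∫ xe^(3x) dx
Second (∫ xe^(3x) dx): xe^(3x)/3 - e^(3x)/9
Combining: e^(3x)(x²/3-2x/9+2/27)+C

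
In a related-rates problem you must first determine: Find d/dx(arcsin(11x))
d/dx[arcsin(u)] = u'/√(1-u²), u = 11x, u' = 11

Answer: 11/√(1-121x²)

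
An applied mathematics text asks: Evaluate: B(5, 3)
B(x,y) = Γ(x)Γ(y)/Γ(x+y) = (x-1)!(y-1)!/(x+y-1)!
B(5,3) = 4!·2!/7! = 1/105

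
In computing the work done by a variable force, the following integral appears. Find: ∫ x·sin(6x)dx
By parts: u=x, dv=sin(6x) dx
du=dx, v=-cos(6x)/6
=-x·cos(6x)/6 + sin(6x)/6² + C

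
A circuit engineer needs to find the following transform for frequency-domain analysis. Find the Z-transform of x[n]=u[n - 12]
Using the time-shift property: Z{u[n-12]}=z^(-12)*z/(z-1)
=z^(-11)/(z-1)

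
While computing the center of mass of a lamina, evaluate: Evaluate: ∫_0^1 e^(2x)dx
Antiderivative: (1/2)e^(2x)
Evaluate: (1/2)(e^2-1)

Answer: (e^2-1)/2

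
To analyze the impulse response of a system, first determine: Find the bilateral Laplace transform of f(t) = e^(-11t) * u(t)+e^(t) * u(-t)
For e^(-11t) * u(t): L=1/(s + 11), Re(s) > -11
For e^(t) * u(-t): L=-1/(s-1), Re(s) < 1
Combined: F(s)=1/(s + 11) - 1/(s-1), -11 < Re(s) < 1

Answer: 1/(s + 11) - 1/(s-1), ROC: -11 < Re(s) < 1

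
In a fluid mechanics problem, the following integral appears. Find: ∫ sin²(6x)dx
Using identity sin²(u) = (1 - cos(2u))/2:
∫ (1 - cos(12x))/2 dx = x/2 - sin(12x)/24 + C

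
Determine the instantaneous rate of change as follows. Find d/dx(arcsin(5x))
d/dx[arcsin(u)]=u'/√(1-u²), u=5x, u'=5

Answer: 5/√(1 - 25x²)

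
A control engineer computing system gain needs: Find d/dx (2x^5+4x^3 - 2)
Power rule: d/dx(ax^n)=n·a·x^(n-1)
Term by term: 10·x^4+12·x^2

Answer: 10x^4+12x^2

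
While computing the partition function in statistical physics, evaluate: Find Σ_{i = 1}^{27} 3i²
=3·n(n + 1)(2n + 1)/6=3·27·28·55/6=20790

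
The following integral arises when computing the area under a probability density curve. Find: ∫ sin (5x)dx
Using substitution u = 5x: ∫ sin(u) du/5 = -cos(u)/5+C

Answer: (-1/5)cos(5x)+C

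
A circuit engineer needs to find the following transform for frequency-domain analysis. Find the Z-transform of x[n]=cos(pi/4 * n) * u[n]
Z{cos(w0*n)*u[n]} = z(z - cos(w0))/(z^2-2z*cos(w0)+1)
With w0 = pi/4: X(z) = z(z - cos(pi/4))/(z^2-2z*cos(pi/4)+1)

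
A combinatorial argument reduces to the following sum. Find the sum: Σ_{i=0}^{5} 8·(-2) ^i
Geometric series: S = a(1 - r^n)/(1 - r)
a = 8, r = -2, n = 6
S = 8(1 - 64)/3 = -168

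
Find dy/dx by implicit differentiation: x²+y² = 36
Differentiate both sides: 2x + 2y·(dy/dx) = 0
Solve: dy/dx = -2x/(2y) = -x/y

Answer: dy/dx = -x/y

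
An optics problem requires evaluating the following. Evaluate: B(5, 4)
B(x,y) = Γ(x)Γ(y)/Γ(x+y) = (x-1)!(y-1)!/(x+y-1)!
B(5,4) = 4!·3!/8! = 1/280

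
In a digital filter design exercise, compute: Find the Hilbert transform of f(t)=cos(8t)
The Hilbert transform shifts each frequency component by -pi/2.
H{cos(wt)} = sin(wt)
With w = 8: H{cos(8t)} = sin(8t)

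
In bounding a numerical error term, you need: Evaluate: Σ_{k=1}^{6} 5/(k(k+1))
Partial fractions: 5/(k(k+1))=5/k - 5/(k+1)
Telescoping sum: 5(1-1/7)=5·6/7

Answer: 30/7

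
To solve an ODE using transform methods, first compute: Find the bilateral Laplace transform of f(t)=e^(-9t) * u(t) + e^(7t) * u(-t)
For e^(-9t) * u(t): L=1/(s + 9), Re(s) > -9
For e^(7t) * u(-t): L=-1/(s-7), Re(s) < 7
Combined: F(s)=1/(s + 9) - 1/(s-7), -9 < Re(s) < 7

Answer: 1/(s + 9) - 1/(s-7), ROC: -9 < Re(s) < 7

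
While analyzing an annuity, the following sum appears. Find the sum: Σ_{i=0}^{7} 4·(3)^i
Geometric series: S = a(1 - r^n)/(1 - r)
a = 4, r = 3, n = 8
S = 4(1-6561)/-2 = 13120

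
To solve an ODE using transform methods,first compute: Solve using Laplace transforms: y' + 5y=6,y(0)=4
Take L of both sides: sY(s) - 4 + 5Y(s)=6/s
Y(s)(s + 5)=6/s + 4
Y(s)=6/(s(s + 5)) + 4/(s + 5)
Partial fractions: 6/(s(s + 5))=(6/5)/s - (6/5)/(s + 5)
So Y(s)=(6/5)/s + (14/5)/(s + 5)
Inverse transform (L^(-1){1/s}=1, L^(-1){1/(s + 5)}=e^(-5t)):

Answer: y(t)=6/5 + (14/5)·e^(-5t)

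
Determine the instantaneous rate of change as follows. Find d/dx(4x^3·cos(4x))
Product rule: (fg)'=f'g + fg'
f=4x^3, f'=12x^2
g=cos(4x), g'=-4·sin(4x)

Answer: 12x^2·cos(4x) - 16x^3·sin(4x)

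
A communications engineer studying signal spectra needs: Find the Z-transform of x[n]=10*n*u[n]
Z{n * u[n]}=z/(z-1)^2
By linearity: Z{10 * n * u[n]}=10z/(z-1)^2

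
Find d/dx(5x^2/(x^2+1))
Quotient rule: (f/g)'=(f'g - fg')/g²
f=5x^2, f'=10x
g=x^2+1, g'=2x

Answer: (10x·(x^2+1)-10x^3)/(x^2+1)²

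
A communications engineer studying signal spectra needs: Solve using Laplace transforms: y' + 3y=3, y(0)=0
Take L of both sides: sY(s) - 0 + 3Y(s)=3/s
Y(s)(s + 3)=3/s + 0
Y(s)=3/(s(s + 3)) + 0/(s + 3)
Partial fractions: 3/(s(s + 3))=1/s - 1/(s + 3)
So Y(s)=1/s - 1/(s + 3)
Inverse transform (L^(-1){1/s}=1, L^(-1){1/(s + 3)}=e^(-3t)):

Answer: y(t)=1 - e^(-3t)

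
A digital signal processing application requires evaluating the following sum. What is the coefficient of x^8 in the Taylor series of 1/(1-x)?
1/(1-x)=Σ x^n for |x|<1
All coefficients are 1

Answer: 1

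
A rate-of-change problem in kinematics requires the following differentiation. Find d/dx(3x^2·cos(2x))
Product rule: (fg)' = f'g + fg'
f = 3x^2, f' = 6x
g = cos(2x), g' = -2·sin(2x)

Answer: 6x·cos(2x) - 6x^2·sin(2x)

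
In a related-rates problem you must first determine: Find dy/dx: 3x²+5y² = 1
Differentiate: 6x + 10y·(dy/dx) = 0
dy/dx = -6x/(10y) = -(3/5)·(x/y)

Answer: dy/dx = -(3/5)·(x/y)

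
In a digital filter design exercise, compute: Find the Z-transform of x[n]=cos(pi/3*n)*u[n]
Z{cos(w0*n)*u[n]} = z(z - cos(w0))/(z^2-2z*cos(w0)+1)
With w0 = pi/3: X(z) = z(z - cos(pi/3))/(z^2-2z*cos(pi/3)+1)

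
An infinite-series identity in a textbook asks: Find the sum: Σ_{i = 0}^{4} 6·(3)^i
Geometric series: S=a(1 - r^n)/(1 - r)
a=6, r=3, n=5
S=6(1-243)/-2=726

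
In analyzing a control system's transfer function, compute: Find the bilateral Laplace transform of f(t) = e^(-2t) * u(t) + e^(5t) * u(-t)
For e^(-2t)*u(t): L = 1/(s + 2), Re(s) > -2
For e^(5t)*u(-t): L = -1/(s-5), Re(s) < 5
Combined: F(s) = 1/(s + 2) - 1/(s-5), -2 < Re(s) < 5

Answer: 1/(s + 2) - 1/(s-5), ROC: -2 < Re(s) < 5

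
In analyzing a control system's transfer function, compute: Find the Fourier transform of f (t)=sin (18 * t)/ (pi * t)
sin(W*t)/(pi*t)=(W/pi)*sinc(W*t/pi) is the impulse response of the ideal low-pass filter with cutoff W (here W=18).
Its Fourier transform is a rectangular function:
F(omega)=1 for |omega| < 18, 0 otherwise

Answer: rect(omega/36) [i.e., 1 for |omega| < 18, 0 otherwise]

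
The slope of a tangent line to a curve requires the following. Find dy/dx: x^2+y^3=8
Differentiate: 2x+3y^2·(dy/dx)=0
dy/dx=-2x/(3y^2)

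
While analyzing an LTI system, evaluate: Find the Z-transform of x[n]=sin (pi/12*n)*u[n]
Z{sin(w0*n)*u[n]} = z*sin(w0)/(z^2 - 2z*cos(w0) + 1)
With w0 = pi/12: X(z) = z*sin(pi/12)/(z^2 - 2z*cos(pi/12) + 1)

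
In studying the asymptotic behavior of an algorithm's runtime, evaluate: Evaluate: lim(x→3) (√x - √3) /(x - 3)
Multiply by conjugate (√x+√3)/(√x+√3):
=(x - 3)/((x - 3)(√x+√3))=1/(√x+√3)
As x → 3: 1/(2√3)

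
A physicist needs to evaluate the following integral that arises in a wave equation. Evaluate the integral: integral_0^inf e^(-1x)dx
integral_0^inf e^(-1x) dx=[-1/1*e^(-1x)]_0^inf
=0 - (-1/1)=1/1

Answer: 1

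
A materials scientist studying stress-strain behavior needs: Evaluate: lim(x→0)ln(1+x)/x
L'Hôpital (0/0): lim 1/(1 + x) / 1 = 1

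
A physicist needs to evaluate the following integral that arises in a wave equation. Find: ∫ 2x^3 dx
Using power rule: ∫ 2x^3 dx=2/4 x^4 + C=(1/2)x^4 + C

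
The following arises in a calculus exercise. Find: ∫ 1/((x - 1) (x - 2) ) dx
Partial fractions: 1/((x-1)(x-2))=A/(x-1) + B/(x-2)
A=-1, B=1
∫ [-1· 1/(x-1) + 1· 1/(x-2)] dx
=(1)[ln|x-2| - ln|x-1|] + C

Answer: ln|(x-2)/(x-1)| + C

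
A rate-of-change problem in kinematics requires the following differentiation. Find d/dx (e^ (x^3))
Chain rule: d/dx[e^u] = e^u · u' where u = x^3
u' = 3x^2

Answer: 3x^2·e^(x^3)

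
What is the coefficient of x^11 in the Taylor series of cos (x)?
cos(x) has only even powers. Coefficient of x^11=0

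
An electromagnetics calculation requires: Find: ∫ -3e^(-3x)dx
Since d/dx[e^(-3x)] = -3e^(-3x), we get 1 e^(-3x)+C

Answer: e^(-3x)+C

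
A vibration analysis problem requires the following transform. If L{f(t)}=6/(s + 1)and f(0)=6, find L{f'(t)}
L{f'(t)}=s·F(s) - f(0)=6s/(s + 1) - 6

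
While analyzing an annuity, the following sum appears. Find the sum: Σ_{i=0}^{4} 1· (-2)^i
Geometric series: S = a(1 - r^n)/(1 - r)
a = 1, r = -2, n = 5
S = 1(1+32)/3 = 11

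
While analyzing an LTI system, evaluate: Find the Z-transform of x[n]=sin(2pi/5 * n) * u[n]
Z{sin(w0*n)*u[n]} = z*sin(w0)/(z^2 - 2z*cos(w0) + 1)
With w0 = 2pi/5: X(z) = z*sin(2pi/5)/(z^2 - 2z*cos(2pi/5) + 1)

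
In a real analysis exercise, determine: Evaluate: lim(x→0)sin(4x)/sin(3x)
sin(u) ≈ u for small u:
sin(4x)/sin(3x) ≈ 4x/(3x)=4/3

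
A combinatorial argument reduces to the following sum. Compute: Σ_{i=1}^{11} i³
Using formula: Σ i^3=[n(n + 1)/2]²=[11·12/2]²=4356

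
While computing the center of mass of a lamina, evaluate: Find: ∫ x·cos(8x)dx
By parts: u=x, dv=cos(8x) dx
du=dx, v=sin(8x)/8
=x·sin(8x)/8 + cos(8x)/8² + C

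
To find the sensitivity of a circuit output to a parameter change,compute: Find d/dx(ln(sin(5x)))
Chain rule: d/dx[ln(u)]=u'/u where u=sin(5x)
u'=5cos(5x)

Answer: (5cos(5x))/(sin(5x))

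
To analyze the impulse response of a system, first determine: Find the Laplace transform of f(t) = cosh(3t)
L{cosh(at)}=s/(s²-a²)
L{cosh(3t)}=s/(s²-9)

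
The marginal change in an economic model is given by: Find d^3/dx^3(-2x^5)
Apply power rule 3 times:
d^1: -10x^4
d^2: -40x^3
d^3: -120x^2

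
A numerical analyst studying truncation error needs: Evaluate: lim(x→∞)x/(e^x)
Apply L'Hôpital 1 times (∞/∞ each time):
Eventually get 1!/(e^x) → 0

Answer: 0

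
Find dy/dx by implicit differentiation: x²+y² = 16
Differentiate both sides: 2x+2y·(dy/dx) = 0
Solve: dy/dx = -2x/(2y) = -x/y

Answer: dy/dx = -x/y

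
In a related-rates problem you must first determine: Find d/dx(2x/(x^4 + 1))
Quotient rule: (f/g)' = (f'g - fg')/g²
f = 2x, f' = 2
g = x^4+1, g' = 4x^3

Answer: (2·(x^4+1)-8x^4)/(x^4+1)²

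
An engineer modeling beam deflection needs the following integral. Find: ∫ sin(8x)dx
Using substitution u=8x: ∫ sin(u) du/8=-cos(u)/8 + C

Answer: (-1/8)cos(8x) + C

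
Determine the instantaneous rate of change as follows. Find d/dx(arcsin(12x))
d/dx[arcsin(u)] = u'/√(1-u²), u = 12x, u' = 12

Answer: 12/√(1-144x²)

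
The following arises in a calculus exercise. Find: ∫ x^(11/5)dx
Power rule: ∫ x^(11/5) dx=x^(16/5)/(16/5) + C

Answer: (5/16)·x^(16/5) + C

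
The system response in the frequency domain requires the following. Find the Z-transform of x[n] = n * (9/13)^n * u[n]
Using the property Z{n*a^n*u[n]}=az/(z-a)^2
With a=9/13: X(z)=(9/13)z/(z - 9/13)^2, |z| > 9/13

Answer: (9/13)z/(z - 9/13)^2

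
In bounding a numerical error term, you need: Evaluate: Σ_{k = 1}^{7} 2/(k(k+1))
Partial fractions: 2/(k(k+1)) = 2/k - 2/(k+1)
Telescoping sum: 2(1-1/8) = 2·7/8

Answer: 7/4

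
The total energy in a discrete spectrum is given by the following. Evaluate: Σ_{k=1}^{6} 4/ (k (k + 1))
Partial fractions: 4/(k(k + 1)) = 4/k - 4/(k + 1)
Telescoping sum: 4(1 - 1/7) = 4·6/7

Answer: 24/7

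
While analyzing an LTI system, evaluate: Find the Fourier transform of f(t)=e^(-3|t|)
Using the standard pair: F{e^(-a|t|)} = 2a/(a^2+omega^2)
With a = 3: F(omega) = 6/(9+omega^2)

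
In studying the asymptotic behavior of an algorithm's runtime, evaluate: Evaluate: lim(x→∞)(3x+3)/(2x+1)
Divide numerator and denominator by x:
lim (3+3/x)/(2+1/x) = 3/2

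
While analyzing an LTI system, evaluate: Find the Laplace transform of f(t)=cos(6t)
L{cos(wt)}=s/(s²+w²)
L{cos(6t)}=s/(s²+36)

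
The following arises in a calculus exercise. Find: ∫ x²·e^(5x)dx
Integration by parts twice:
First: u = x², dv = e^(5x) dx => x²e^(5x)/5 - (2/5)∫ xe^(5x) dx
Second (∫ xe^(5x) dx): xe^(5x)/5 - e^(5x)/25
Combining: e^(5x)(x²/5-2x/25+2/125)+C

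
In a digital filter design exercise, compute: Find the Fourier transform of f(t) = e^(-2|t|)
Using the standard pair: F{e^(-a|t|)} = 2a/(a^2 + omega^2)
With a = 2: F(omega) = 4/(4 + omega^2)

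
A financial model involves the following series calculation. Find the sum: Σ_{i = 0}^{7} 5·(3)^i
Geometric series: S=a(1 - r^n)/(1 - r)
a=5, r=3, n=8
S=5(1 - 6561)/-2=16400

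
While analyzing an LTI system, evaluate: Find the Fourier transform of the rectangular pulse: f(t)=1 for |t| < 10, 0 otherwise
F(omega)=integral from -10 to 10 of e^(-j*omega*t) dt
=2*sin(10*omega)/omega=20*sinc(10*omega/pi)

Answer: 2*sin(10*omega)/omega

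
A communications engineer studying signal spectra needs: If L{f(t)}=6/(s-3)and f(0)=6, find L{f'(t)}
L{f'(t)}=s·F(s) - f(0)=6s/(s-3)-6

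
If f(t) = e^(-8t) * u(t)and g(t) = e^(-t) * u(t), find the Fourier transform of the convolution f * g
By the convolution theorem: F{f*g}=F(omega)*G(omega)
F(omega)=1/(8 + j*omega), G(omega)=1/(1 + j*omega)
F{f*g}=1/((8 + j*omega)(1 + j*omega))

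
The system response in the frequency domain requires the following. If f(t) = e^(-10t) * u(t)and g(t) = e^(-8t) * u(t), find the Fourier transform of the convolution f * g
By the convolution theorem: F{f*g}=F(omega)*G(omega)
F(omega)=1/(10 + j*omega), G(omega)=1/(8 + j*omega)
F{f*g}=1/((10 + j*omega)(8 + j*omega))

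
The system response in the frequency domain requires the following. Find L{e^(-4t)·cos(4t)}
First shifting: L{e^(at)f(t)}=F(s-a)
L{cos(4t)}=s/(s² + 16)
Shift: (s + 4)/((s + 4)² + 16)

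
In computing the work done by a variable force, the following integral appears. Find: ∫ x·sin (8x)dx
By parts: u = x, dv = sin(8x) dx
du = dx, v = -cos(8x)/8
= -x·cos(8x)/8+sin(8x)/8²+C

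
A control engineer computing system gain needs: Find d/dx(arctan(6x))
d/dx[arctan(u)]=u'/(1 + u²), u=6x, u'=6

Answer: 6/(1 + 36x²)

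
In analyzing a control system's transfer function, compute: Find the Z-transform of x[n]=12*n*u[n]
Z{n*u[n]}=z/(z-1)^2
By linearity: Z{12*n*u[n]}=12z/(z-1)^2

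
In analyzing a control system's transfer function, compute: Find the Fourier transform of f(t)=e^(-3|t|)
Using the standard pair: F{e^(-a|t|)} = 2a/(a^2+omega^2)
With a = 3: F(omega) = 6/(9+omega^2)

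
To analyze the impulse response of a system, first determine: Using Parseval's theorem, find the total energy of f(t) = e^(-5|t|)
Parseval's theorem: E=integral |f(t)|^2 dt=(1/2pi) integral |F(omega)|^2 domega
E=integral_{-inf}^{inf} e^(-10|t|) dt=2*integral_0^inf e^(-10t) dt=2/(2*5)=1/5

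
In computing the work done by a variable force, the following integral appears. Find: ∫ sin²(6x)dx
Using identity sin²(u)=(1 - cos(2u))/2:
∫ (1 - cos(12x))/2 dx=x/2 - sin(12x)/24+C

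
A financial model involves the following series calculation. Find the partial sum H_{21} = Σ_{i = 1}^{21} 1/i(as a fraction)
H_21=1+1/2+1/3+...+1/21
=18858053/5173168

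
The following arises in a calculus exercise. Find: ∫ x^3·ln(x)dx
By parts: u=ln(x), dv=x^3 dx
du=1/x dx, v=x^4/4
=x^4·ln(x)/4 - ∫ x^3/4 dx
=x^4·ln(x)/4 - x^4/16 + C

Answer: x^4(ln(x)/4 - 1/16) + C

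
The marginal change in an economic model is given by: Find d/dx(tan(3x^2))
Chain rule: d/dx[tan(u)] = sec²(u)·u' where u = 3x^2
u' = 6x

Answer: 6x·sec²(3x^2)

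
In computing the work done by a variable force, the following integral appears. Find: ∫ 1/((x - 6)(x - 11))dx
Partial fractions: 1/((x-6)(x-11)) = A/(x-6)+B/(x-11)
A = -1/5, B = 1/5
∫ [-1/5· 1/(x-6)+1/5· 1/(x-11)] dx
= (1/5)[ln|x-11| - ln|x-6|]+C

Answer: (1/5)·ln|(x-11)/(x-6)|+C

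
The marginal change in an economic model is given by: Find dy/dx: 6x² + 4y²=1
Differentiate: 12x + 8y·(dy/dx) = 0
dy/dx = -12x/(8y) = -(3/2)·(x/y)

Answer: dy/dx = -(3/2)·(x/y)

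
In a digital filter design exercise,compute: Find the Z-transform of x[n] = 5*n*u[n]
Z{n * u[n]} = z/(z-1)^2
By linearity: Z{5 * n * u[n]} = 5z/(z-1)^2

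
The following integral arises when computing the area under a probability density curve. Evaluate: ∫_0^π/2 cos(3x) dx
Antiderivative: sin(3x)/3
Evaluate at bounds: [sin(3·π/2)/3] - [sin(3·0)/3]
= ((-1) - (0))/3 = -1/3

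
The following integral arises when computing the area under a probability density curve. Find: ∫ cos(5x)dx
Using substitution u=5x: ∫ cos(u) du/5=sin(u)/5 + C

Answer: (1/5)sin(5x) + C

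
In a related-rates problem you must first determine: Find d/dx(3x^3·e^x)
Product rule: (fg)' = f'g + fg'
f = 3x^3, f' = 9x^2
g = e^x, g' = e^x

Answer: 9x^2·e^x + 3x^3·e^x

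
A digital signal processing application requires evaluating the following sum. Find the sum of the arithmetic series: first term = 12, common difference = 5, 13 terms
Last term: a_n = 12+(13-1)·5 = 72
Sum = n(a_1+a_n)/2 = 13(12+72)/2 = 546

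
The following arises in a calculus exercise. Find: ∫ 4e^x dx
Since d/dx[e^x]=+e^x, we get 4e^x+C

Answer: 4e^x+C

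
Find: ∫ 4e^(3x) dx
Since d/dx[e^(3x)]=3e^(3x), we get 4/3 e^(3x) + C

Answer: (4/3)e^(3x) + C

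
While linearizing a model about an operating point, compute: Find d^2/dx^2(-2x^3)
Apply power rule 2 times:
d^1: -6x^2
d^2: -12x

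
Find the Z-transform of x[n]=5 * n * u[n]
Z{n*u[n]}=z/(z-1)^2
By linearity: Z{5*n*u[n]}=5z/(z-1)^2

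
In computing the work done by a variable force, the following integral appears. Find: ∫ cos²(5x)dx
Using identity cos²(u) = (1+cos(2u))/2:
∫ (1+cos(10x))/2 dx = x/2+sin(10x)/20+C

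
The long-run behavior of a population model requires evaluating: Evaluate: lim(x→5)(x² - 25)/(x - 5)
Factor: (x² - 25) = (x-5)(x+5)
Cancel (x-5): lim(x→5) (x+5) = 10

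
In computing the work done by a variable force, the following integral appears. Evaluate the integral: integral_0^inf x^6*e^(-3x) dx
This is a Gamma integral. Substitute u=3x (du=3 dx):
integral_0^inf x^6*e^(-3x) dx=(1/3^7) integral_0^inf u^6*e^(-u) du
=Gamma(7)/3^7=6!/3^7=720/2187

Answer: 80/243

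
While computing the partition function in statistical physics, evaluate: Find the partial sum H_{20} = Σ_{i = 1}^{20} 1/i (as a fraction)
H_20 = 1+1/2+1/3+...+1/20
= 55835135/15519504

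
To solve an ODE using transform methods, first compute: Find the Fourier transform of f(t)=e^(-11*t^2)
The Fourier transform of a Gaussian e^(-a * t^2) is sqrt(pi/a) * e^(-omega^2/(4a)).
With a = 11: F(omega) = sqrt(pi/11) * e^(-omega^2/44)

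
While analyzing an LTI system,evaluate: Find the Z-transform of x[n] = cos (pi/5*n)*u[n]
Z{cos(w0 * n) * u[n]}=z(z - cos(w0))/(z^2 - 2z * cos(w0) + 1)
With w0=pi/5: X(z)=z(z - cos(pi/5))/(z^2 - 2z * cos(pi/5) + 1)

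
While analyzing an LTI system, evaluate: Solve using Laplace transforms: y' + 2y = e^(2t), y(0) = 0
Take L: sY - 0 + 2Y=1/(s-2)
Y(s + 2)=1/(s-2) + 0
Y=1/((s-2)(s + 2)) + 0/(s + 2)
Partial fractions: 1/((s-2)(s + 2))=(1/4)/(s-2) - (1/4)/(s + 2)
So Y=(1/4)/(s-2) - (1/4)/(s + 2)
Inverse Laplace transform (L^(-1){1/(s-2)}=e^(2t), L^(-1){1/(s + 2)}=e^(-2t)):

Answer: y(t)=(1/4)·e^(2t) - (1/4)·e^(-2t)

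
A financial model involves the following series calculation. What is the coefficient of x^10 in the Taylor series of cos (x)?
cos(x)=Σ (-1)^k x^(2k)/(2k)!
For x^10: (-1)^5/10!=-1/3628800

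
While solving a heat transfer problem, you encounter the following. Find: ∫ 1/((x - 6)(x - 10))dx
Partial fractions: 1/((x-6)(x-10))=A/(x-6) + B/(x-10)
A=-1/4, B=1/4
∫ [-1/4· 1/(x-6) + 1/4· 1/(x-10)] dx
=(1/4)[ln|x-10| - ln|x-6|] + C

Answer: (1/4)·ln|(x-10)/(x-6)| + C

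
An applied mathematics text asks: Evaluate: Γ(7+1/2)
Γ(n+1/2)=(2n)!√π/(4^n·n!)
=87178291200√π/(16384·5040)=(135135/128)·√π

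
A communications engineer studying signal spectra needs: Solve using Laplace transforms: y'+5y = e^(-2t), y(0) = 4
Take L: sY - 4+5Y = 1/(s+2)
Y(s+5) = 1/(s+2)+4
Y = 1/((s+2)(s+5))+4/(s+5)
Partial fractions: 1/((s+2)(s+5)) = (1/3)/(s+2) - (1/3)/(s+5)
So Y = (1/3)/(s+2)+(11/3)/(s+5)
Inverse Laplace transform (L^(-1){1/(s+2)} = e^(-2t), L^(-1){1/(s+5)} = e^(-5t)):

Answer: y(t) = (1/3)·e^(-2t)+(11/3)·e^(-5t)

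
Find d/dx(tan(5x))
Chain rule: d/dx[tan(u)]=sec²(u)·u' where u=5x
u'=5

Answer: 5·sec²(5x)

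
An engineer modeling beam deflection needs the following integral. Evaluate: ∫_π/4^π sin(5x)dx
Antiderivative: -cos(5x)/5
Evaluate at bounds: [-cos(5·π)/5] - [-cos(5·π/4)/5]
=(-(-1)+(-√2/2))/5=1/5 - √2/10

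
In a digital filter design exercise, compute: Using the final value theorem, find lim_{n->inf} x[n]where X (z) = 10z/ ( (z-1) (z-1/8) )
Final value theorem: lim x[n] = lim_{z->1} (z-1) * X(z)
(z-1) * X(z) = 10z/(z-1/8)
As z->1: 10/(1-1/8) = 10/(7/8) = 80/7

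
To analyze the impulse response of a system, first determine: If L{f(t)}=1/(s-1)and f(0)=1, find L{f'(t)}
L{f'(t)}=s·F(s) - f(0)=s/(s-1) - 1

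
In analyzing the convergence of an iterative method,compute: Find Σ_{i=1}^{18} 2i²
=2·n(n + 1)(2n + 1)/6=2·18·19·37/6=4218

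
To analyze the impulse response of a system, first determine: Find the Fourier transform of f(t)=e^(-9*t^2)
The Fourier transform of a Gaussian e^(-a*t^2) is sqrt(pi/a)*e^(-omega^2/(4a)).
With a=9: F(omega)=sqrt(pi)/3*e^(-omega^2/36)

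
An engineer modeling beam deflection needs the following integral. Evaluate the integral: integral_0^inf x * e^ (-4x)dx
This is a Gamma integral. Substitute u=4x (du=4 dx):
integral_0^inf x * e^(-4x) dx=(1/4^2) integral_0^inf u^1 * e^(-u) du
=Gamma(2)/4^2=1!/4^2=1/16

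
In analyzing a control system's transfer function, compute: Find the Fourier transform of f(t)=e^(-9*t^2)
The Fourier transform of a Gaussian e^(-a * t^2) is sqrt(pi/a) * e^(-omega^2/(4a)).
With a=9: F(omega)=sqrt(pi)/3 * e^(-omega^2/36)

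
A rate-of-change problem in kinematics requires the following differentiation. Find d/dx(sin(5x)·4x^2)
Product rule: (fg)' = f'g+fg'
f = sin(5x), f' = 5·cos(5x)
g = 4x^2, g' = 8x

Answer: 20·cos(5x)·x^2+8·sin(5x)·x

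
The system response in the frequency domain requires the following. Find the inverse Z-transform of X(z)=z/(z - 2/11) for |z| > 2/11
Standard pair: z/(z-a) <-> a^n*u[n] for causal signals
With a = 2/11: x[n] = (2/11)^n*u[n]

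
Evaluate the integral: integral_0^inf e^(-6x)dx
integral_0^inf e^(-6x) dx=[-1/6*e^(-6x)]_0^inf
=0 - (-1/6)=1/6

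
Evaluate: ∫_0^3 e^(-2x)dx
Antiderivative: (1/(-2))e^(-2x)
Evaluate: (1/(-2))(e^-6-1)

Answer: (e^-6-1)/(-2)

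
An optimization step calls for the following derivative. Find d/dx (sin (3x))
Chain rule: d/dx[sin(u)] = cos(u)·u' where u = 3x
u' = 3

Answer: 3·cos(3x)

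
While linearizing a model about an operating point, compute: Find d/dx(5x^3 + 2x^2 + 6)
Power rule: d/dx(ax^n) = n·a·x^(n-1)
Term by term: 15·x^2+4·x

Answer: 15x^2+4x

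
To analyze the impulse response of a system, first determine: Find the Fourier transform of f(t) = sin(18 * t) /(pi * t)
sin(W*t)/(pi*t) = (W/pi)*sinc(W*t/pi) is the impulse response of the ideal low-pass filter with cutoff W (here W = 18).
Its Fourier transform is a rectangular function:
F(omega) = 1 for |omega| < 18, 0 otherwise

Answer: rect(omega/36) [i.e., 1 for |omega| < 18, 0 otherwise]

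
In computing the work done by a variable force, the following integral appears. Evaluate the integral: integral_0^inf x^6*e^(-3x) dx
This is a Gamma integral. Substitute u=3x (du=3 dx):
integral_0^inf x^6*e^(-3x) dx=(1/3^7) integral_0^inf u^6*e^(-u) du
=Gamma(7)/3^7=6!/3^7=720/2187

Answer: 80/243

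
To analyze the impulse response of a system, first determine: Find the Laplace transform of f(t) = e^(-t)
L{e^(at)} = 1/(s-a)
L{e^(-t)} = 1/(s + 1)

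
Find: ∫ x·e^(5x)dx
Integration by parts: u=x, dv=e^(5x) dx
du=dx, v=e^(5x)/5
=x·e^(5x)/5 - ∫ e^(5x)/5 dx
=x·e^(5x)/5 - e^(5x)/25 + C

Answer: e^(5x)(x/5 - 1/25) + C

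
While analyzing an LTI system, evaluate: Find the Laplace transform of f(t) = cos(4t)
L{cos(wt)} = s/(s² + w²)
L{cos(4t)} = s/(s² + 16)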